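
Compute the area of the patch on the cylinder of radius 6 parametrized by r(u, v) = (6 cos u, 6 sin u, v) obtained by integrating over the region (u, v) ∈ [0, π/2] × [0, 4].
Area = 12*pi

Area = ∫∫ √(EG − F²) du dv with √(EG − F²) = 6. Integrating over [0, π/2] × [0, 4] gives 12*pi.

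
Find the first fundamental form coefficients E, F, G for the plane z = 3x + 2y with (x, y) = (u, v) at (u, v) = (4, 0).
E = 10;  F = 6;  G = 5

Partials: r_u = (1, 0, 3), r_v = (0, 1, 2). As functions of (u, v):
  E = r_u · r_u = 10,
  F = r_u · r_v = 6,
  G = r_v · r_v = 5.
Evaluating at (u, v) = (4, 0): E = 10, F = 6, G = 5.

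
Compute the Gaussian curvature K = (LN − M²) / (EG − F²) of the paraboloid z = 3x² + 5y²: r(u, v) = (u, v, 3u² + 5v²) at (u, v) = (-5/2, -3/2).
K = 60/203401

Coefficients of the first fundamental form: E = 36*u^2 + 1, F = 60*u*v, G = 100*v^2 + 1.
Coefficients of the second fundamental form: L = 6/sqrt(36*u^2 + 100*v^2 + 1), M = 0, N = 10/sqrt(36*u^2 + 100*v^2 + 1).
Assemble K = (LN − M²)/(EG − F²) = 60/(1296*u^4 + 7200*u^2*v^2 + 72*u^2 + 10000*v^4 + 200*v^2 + 1). At (u, v) = (-5/2, -3/2): K = 60/203401.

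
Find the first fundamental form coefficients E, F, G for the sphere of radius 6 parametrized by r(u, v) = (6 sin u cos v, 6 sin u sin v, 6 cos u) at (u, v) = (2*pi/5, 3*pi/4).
E = 36;  F = 0;  G = 9*sqrt(5)/2 + 45/2

Partials: r_u = (6*cos(u)*cos(v), 6*sin(v)*cos(u), -6*sin(u)), r_v = (-6*sin(u)*sin(v), 6*sin(u)*cos(v), 0). As functions of (u, v):
  E = r_u · r_u = 36,
  F = r_u · r_v = 0,
  G = r_v · r_v = 36*sin(u)^2.
Evaluating at (u, v) = (2*pi/5, 3*pi/4): E = 36, F = 0, G = 9*sqrt(5)/2 + 45/2.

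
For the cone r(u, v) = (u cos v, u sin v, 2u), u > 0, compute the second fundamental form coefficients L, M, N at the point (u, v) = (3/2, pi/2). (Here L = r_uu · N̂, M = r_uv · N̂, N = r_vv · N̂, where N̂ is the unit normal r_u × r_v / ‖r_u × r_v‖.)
L = 0;  M = 0;  N = 3*sqrt(5)/5

Compute the unit normal N̂(u, v) = (-2*sqrt(5)*u*cos(v)/(5*Abs(u)), -2*sqrt(5)*u*sin(v)/(5*Abs(u)), sqrt(5)*u/(5*Abs(u))), and the second partials r_uu, r_uv, r_vv. Take dot products:
  L(u, v) = r_uu · N̂ = 0,
  M(u, v) = r_uv · N̂ = 0,
  N(u, v) = r_vv · N̂ = 2*sqrt(5)*u^2/(5*Abs(u)).
Evaluating at (u, v) = (3/2, pi/2):
  L = 0, M = 0, N = 3*sqrt(5)/5.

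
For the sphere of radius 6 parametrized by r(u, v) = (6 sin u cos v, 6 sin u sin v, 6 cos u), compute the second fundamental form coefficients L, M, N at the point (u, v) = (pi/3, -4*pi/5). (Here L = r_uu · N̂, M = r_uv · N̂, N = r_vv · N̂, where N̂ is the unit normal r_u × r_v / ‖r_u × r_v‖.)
L = -6;  M = 0;  N = -9/2

Compute the unit normal N̂(u, v) = (sin(u)^2*cos(v)/Abs(sin(u)), sin(u)^2*sin(v)/Abs(sin(u)), sin(2*u)/(2*Abs(sin(u)))), and the second partials r_uu, r_uv, r_vv. Take dot products:
  L(u, v) = r_uu · N̂ = -6*sin(u)/Abs(sin(u)),
  M(u, v) = r_uv · N̂ = 0,
  N(u, v) = r_vv · N̂ = -6*sin(u)^3/Abs(sin(u)).
Evaluating at (u, v) = (pi/3, -4*pi/5):
  L = -6, M = 0, N = -9/2.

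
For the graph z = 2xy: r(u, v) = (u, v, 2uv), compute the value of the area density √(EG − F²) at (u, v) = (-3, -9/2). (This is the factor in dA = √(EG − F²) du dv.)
√(EG − F²)|_{(-3, -9/2)} = sqrt(118)

E = 4*v^2 + 1, F = 4*u*v, G = 4*u^2 + 1, so EG − F² = 4*u^2 + 4*v^2 + 1. Taking the positive square root: √(EG − F²) = sqrt(4*u^2 + 4*v^2 + 1). At (u, v) = (-3, -9/2): sqrt(118).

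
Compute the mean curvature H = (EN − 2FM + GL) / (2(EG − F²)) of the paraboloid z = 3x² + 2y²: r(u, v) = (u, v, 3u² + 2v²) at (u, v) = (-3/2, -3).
H = 599*sqrt(226)/51076

With E = 36*u^2 + 1, F = 24*u*v, G = 16*v^2 + 1, L = 6/sqrt(36*u^2 + 16*v^2 + 1), M = 0, N = 4/sqrt(36*u^2 + 16*v^2 + 1), assemble
  H = (EN − 2FM + GL) / (2(EG − F²)) = (72*u^2 + 48*v^2 + 5)/(36*u^2 + 16*v^2 + 1)^(3/2).
At (u, v) = (-3/2, -3): H = 599*sqrt(226)/51076.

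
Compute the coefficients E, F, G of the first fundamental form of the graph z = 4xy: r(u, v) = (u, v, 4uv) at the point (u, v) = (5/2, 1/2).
E = 5;  F = 20;  G = 101

Partials: r_u = (1, 0, 4*v), r_v = (0, 1, 4*u). As functions of (u, v):
  E = r_u · r_u = 16*v^2 + 1,
  F = r_u · r_v = 16*u*v,
  G = r_v · r_v = 16*u^2 + 1.
Evaluating at (u, v) = (5/2, 1/2): E = 5, F = 20, G = 101.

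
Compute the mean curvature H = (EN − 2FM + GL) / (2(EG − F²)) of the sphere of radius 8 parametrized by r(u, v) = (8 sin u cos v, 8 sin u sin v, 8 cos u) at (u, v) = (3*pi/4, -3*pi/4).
H = -1/8

With E = 64, F = 0, G = 64*sin(u)^2, L = -8*sin(u)/Abs(sin(u)), M = 0, N = -8*sin(u)^3/Abs(sin(u)), assemble
  H = (EN − 2FM + GL) / (2(EG − F²)) = -sin(u)/(8*Abs(sin(u))).
At (u, v) = (3*pi/4, -3*pi/4): H = -1/8.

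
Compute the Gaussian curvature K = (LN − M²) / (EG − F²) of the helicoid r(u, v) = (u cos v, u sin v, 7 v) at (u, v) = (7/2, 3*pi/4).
K = -16/1225

Coefficients of the first fundamental form: E = 1, F = 0, G = u^2 + 49.
Coefficients of the second fundamental form: L = 0, M = -7/sqrt(u^2 + 49), N = 0.
Assemble K = (LN − M²)/(EG − F²) = -49/(u^2 + 49)^2. At (u, v) = (7/2, 3*pi/4): K = -16/1225.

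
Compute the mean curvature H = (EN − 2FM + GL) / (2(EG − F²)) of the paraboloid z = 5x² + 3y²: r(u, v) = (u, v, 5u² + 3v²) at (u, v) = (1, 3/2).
H = 713*sqrt(182)/33124

With E = 100*u^2 + 1, F = 60*u*v, G = 36*v^2 + 1, L = 10/sqrt(100*u^2 + 36*v^2 + 1), M = 0, N = 6/sqrt(100*u^2 + 36*v^2 + 1), assemble
  H = (EN − 2FM + GL) / (2(EG − F²)) = 4*(75*u^2 + 45*v^2 + 2)/(100*u^2 + 36*v^2 + 1)^(3/2).
At (u, v) = (1, 3/2): H = 713*sqrt(182)/33124.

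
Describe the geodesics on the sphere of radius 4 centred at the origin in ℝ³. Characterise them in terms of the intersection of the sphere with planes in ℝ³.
Geodesics on the sphere of radius 4 are great circles — circles of radius 4 obtained as the intersection of the sphere with planes through the origin (the centre of the sphere).

A curve α(t) of nonzero constant speed on the sphere of radius 4 is a geodesic iff its acceleration α̈ is everywhere normal to the surface, i.e. parallel to the radial vector α(t). Then d/dt(α × α̇) = α̇ × α̇ + α × α̈ = 0, so α × α̇ is a constant vector n ≠ 0 and α(t) · n = 0 for all t: α lies in the plane through the origin with normal n. The intersection of that plane with the sphere is a circle of radius 4 (a great circle). Conversely, a great circle traversed at constant speed has centripetal acceleration pointing at the origin, hence normal to the sphere, so every great circle is a geodesic.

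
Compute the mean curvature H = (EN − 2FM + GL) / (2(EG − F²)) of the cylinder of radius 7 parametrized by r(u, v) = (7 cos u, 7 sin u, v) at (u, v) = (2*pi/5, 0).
H = -1/14

With E = 49, F = 0, G = 1, L = -7, M = 0, N = 0, assemble
  H = (EN − 2FM + GL) / (2(EG − F²)) = -1/14.
At (u, v) = (2*pi/5, 0): H = -1/14.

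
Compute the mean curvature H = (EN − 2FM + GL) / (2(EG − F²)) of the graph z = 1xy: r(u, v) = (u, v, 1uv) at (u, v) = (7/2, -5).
H = 140*sqrt(17)/7803

With E = v^2 + 1, F = u*v, G = u^2 + 1, L = 0, M = 1/sqrt(u^2 + v^2 + 1), N = 0, assemble
  H = (EN − 2FM + GL) / (2(EG − F²)) = -u*v/(u^2 + v^2 + 1)^(3/2).
At (u, v) = (7/2, -5): H = 140*sqrt(17)/7803.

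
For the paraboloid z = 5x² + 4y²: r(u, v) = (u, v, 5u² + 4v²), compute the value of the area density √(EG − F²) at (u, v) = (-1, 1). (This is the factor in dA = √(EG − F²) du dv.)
√(EG − F²)|_{(-1, 1)} = sqrt(165)

E = 100*u^2 + 1, F = 80*u*v, G = 64*v^2 + 1, so EG − F² = 100*u^2 + 64*v^2 + 1. Taking the positive square root: √(EG − F²) = sqrt(100*u^2 + 64*v^2 + 1). At (u, v) = (-1, 1): sqrt(165).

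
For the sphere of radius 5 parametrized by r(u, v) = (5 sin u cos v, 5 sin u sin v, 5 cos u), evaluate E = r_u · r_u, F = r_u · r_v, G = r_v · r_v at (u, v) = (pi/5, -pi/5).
E = 25;  F = 0;  G = 125/8 - 25*sqrt(5)/8

Partials: r_u = (5*cos(u)*cos(v), 5*sin(v)*cos(u), -5*sin(u)), r_v = (-5*sin(u)*sin(v), 5*sin(u)*cos(v), 0). As functions of (u, v):
  E = r_u · r_u = 25,
  F = r_u · r_v = 0,
  G = r_v · r_v = 25*sin(u)^2.
Evaluating at (u, v) = (pi/5, -pi/5): E = 25, F = 0, G = 125/8 - 25*sqrt(5)/8.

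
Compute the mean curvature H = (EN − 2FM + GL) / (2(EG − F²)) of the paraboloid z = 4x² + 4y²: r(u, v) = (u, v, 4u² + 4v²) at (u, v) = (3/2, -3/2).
H = 1160/4913

With E = 64*u^2 + 1, F = 64*u*v, G = 64*v^2 + 1, L = 8/sqrt(64*u^2 + 64*v^2 + 1), M = 0, N = 8/sqrt(64*u^2 + 64*v^2 + 1), assemble
  H = (EN − 2FM + GL) / (2(EG − F²)) = 8*(32*u^2 + 32*v^2 + 1)/(64*u^2 + 64*v^2 + 1)^(3/2).
At (u, v) = (3/2, -3/2): H = 1160/4913.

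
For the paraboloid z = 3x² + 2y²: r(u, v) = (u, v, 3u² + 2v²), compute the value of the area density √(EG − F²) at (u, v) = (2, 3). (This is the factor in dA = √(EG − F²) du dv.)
√(EG − F²)|_{(2, 3)} = 17

E = 36*u^2 + 1, F = 24*u*v, G = 16*v^2 + 1, so EG − F² = 36*u^2 + 16*v^2 + 1. Taking the positive square root: √(EG − F²) = sqrt(36*u^2 + 16*v^2 + 1). At (u, v) = (2, 3): 17.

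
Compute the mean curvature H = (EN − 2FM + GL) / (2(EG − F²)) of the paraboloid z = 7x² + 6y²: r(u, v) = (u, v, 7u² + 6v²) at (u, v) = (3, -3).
H = 19669*sqrt(3061)/9369721

With E = 196*u^2 + 1, F = 168*u*v, G = 144*v^2 + 1, L = 14/sqrt(196*u^2 + 144*v^2 + 1), M = 0, N = 12/sqrt(196*u^2 + 144*v^2 + 1), assemble
  H = (EN − 2FM + GL) / (2(EG − F²)) = (1176*u^2 + 1008*v^2 + 13)/(196*u^2 + 144*v^2 + 1)^(3/2).
At (u, v) = (3, -3): H = 19669*sqrt(3061)/9369721.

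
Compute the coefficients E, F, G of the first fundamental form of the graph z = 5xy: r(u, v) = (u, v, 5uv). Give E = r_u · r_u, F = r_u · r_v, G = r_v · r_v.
E = 25*v^2 + 1;  F = 25*u*v;  G = 25*u^2 + 1

Compute partials: r_u = (1, 0, 5*v), r_v = (0, 1, 5*u). Then
  E = r_u · r_u = 25*v^2 + 1,
  F = r_u · r_v = 25*u*v,
  G = r_v · r_v = 25*u^2 + 1.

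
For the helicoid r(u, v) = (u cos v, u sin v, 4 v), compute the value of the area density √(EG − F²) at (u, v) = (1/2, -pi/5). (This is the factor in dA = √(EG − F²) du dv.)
√(EG − F²)|_{(1/2, -pi/5)} = sqrt(65)/2

E = 1, F = 0, G = u^2 + 16, so EG − F² = u^2 + 16. Taking the positive square root: √(EG − F²) = sqrt(u^2 + 16). At (u, v) = (1/2, -pi/5): sqrt(65)/2.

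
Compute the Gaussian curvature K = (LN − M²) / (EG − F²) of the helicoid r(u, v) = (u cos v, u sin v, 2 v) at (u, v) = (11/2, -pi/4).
K = -64/18769

Coefficients of the first fundamental form: E = 1, F = 0, G = u^2 + 4.
Coefficients of the second fundamental form: L = 0, M = -2/sqrt(u^2 + 4), N = 0.
Assemble K = (LN − M²)/(EG − F²) = -4/(u^2 + 4)^2. At (u, v) = (11/2, -pi/4): K = -64/18769.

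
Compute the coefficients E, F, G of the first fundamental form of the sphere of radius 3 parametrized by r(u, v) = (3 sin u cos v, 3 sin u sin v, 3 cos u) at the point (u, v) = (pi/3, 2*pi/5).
E = 9;  F = 0;  G = 27/4

Partials: r_u = (3*cos(u)*cos(v), 3*sin(v)*cos(u), -3*sin(u)), r_v = (-3*sin(u)*sin(v), 3*sin(u)*cos(v), 0). As functions of (u, v):
  E = r_u · r_u = 9,
  F = r_u · r_v = 0,
  G = r_v · r_v = 9*sin(u)^2.
Evaluating at (u, v) = (pi/3, 2*pi/5): E = 9, F = 0, G = 27/4.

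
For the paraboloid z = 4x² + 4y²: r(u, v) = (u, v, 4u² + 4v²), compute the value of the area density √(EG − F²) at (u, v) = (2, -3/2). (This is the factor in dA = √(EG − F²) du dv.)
√(EG − F²)|_{(2, -3/2)} = sqrt(401)

E = 64*u^2 + 1, F = 64*u*v, G = 64*v^2 + 1, so EG − F² = 64*u^2 + 64*v^2 + 1. Taking the positive square root: √(EG − F²) = sqrt(64*u^2 + 64*v^2 + 1). At (u, v) = (2, -3/2): sqrt(401).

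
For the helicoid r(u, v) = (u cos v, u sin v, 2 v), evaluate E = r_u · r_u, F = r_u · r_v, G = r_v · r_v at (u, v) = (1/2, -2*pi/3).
E = 1;  F = 0;  G = 17/4

Partials: r_u = (cos(v), sin(v), 0), r_v = (-u*sin(v), u*cos(v), 2). As functions of (u, v):
  E = r_u · r_u = 1,
  F = r_u · r_v = 0,
  G = r_v · r_v = u^2 + 4.
Evaluating at (u, v) = (1/2, -2*pi/3): E = 1, F = 0, G = 17/4.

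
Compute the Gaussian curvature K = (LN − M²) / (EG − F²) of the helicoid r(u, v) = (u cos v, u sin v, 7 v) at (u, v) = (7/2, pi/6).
K = -16/1225

Coefficients of the first fundamental form: E = 1, F = 0, G = u^2 + 49.
Coefficients of the second fundamental form: L = 0, M = -7/sqrt(u^2 + 49), N = 0.
Assemble K = (LN − M²)/(EG − F²) = -49/(u^2 + 49)^2. At (u, v) = (7/2, pi/6): K = -16/1225.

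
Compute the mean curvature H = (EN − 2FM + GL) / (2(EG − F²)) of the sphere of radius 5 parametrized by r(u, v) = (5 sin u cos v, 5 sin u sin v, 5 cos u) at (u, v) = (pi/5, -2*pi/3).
H = -1/5

With E = 25, F = 0, G = 25*sin(u)^2, L = -5*sin(u)/Abs(sin(u)), M = 0, N = -5*sin(u)^3/Abs(sin(u)), assemble
  H = (EN − 2FM + GL) / (2(EG − F²)) = -sin(u)/(5*Abs(sin(u))).
At (u, v) = (pi/5, -2*pi/3): H = -1/5.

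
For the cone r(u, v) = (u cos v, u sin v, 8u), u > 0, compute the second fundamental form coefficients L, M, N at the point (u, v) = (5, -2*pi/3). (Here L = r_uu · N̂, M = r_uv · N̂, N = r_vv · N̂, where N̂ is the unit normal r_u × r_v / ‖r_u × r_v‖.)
L = 0;  M = 0;  N = 8*sqrt(65)/13

Compute the unit normal N̂(u, v) = (-8*sqrt(65)*u*cos(v)/(65*Abs(u)), -8*sqrt(65)*u*sin(v)/(65*Abs(u)), sqrt(65)*u/(65*Abs(u))), and the second partials r_uu, r_uv, r_vv. Take dot products:
  L(u, v) = r_uu · N̂ = 0,
  M(u, v) = r_uv · N̂ = 0,
  N(u, v) = r_vv · N̂ = 8*sqrt(65)*u^2/(65*Abs(u)).
Evaluating at (u, v) = (5, -2*pi/3):
  L = 0, M = 0, N = 8*sqrt(65)/13.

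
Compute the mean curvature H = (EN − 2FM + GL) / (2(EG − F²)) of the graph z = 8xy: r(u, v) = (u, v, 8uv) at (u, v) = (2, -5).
H = 5120*sqrt(1857)/3448449

With E = 64*v^2 + 1, F = 64*u*v, G = 64*u^2 + 1, L = 0, M = 8/sqrt(64*u^2 + 64*v^2 + 1), N = 0, assemble
  H = (EN − 2FM + GL) / (2(EG − F²)) = -512*u*v/(64*u^2 + 64*v^2 + 1)^(3/2).
At (u, v) = (2, -5): H = 5120*sqrt(1857)/3448449.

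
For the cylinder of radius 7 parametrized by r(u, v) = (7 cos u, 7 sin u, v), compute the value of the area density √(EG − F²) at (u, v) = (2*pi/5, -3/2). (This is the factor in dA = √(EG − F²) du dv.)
√(EG − F²)|_{(2*pi/5, -3/2)} = 7

E = 49, F = 0, G = 1, so EG − F² = 49. Taking the positive square root: √(EG − F²) = 7. At (u, v) = (2*pi/5, -3/2): 7.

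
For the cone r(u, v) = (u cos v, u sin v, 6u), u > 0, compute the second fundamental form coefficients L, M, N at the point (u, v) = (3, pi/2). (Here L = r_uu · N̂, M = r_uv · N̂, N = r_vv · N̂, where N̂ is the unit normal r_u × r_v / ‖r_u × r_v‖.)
L = 0;  M = 0;  N = 18*sqrt(37)/37

Compute the unit normal N̂(u, v) = (-6*sqrt(37)*u*cos(v)/(37*Abs(u)), -6*sqrt(37)*u*sin(v)/(37*Abs(u)), sqrt(37)*u/(37*Abs(u))), and the second partials r_uu, r_uv, r_vv. Take dot products:
  L(u, v) = r_uu · N̂ = 0,
  M(u, v) = r_uv · N̂ = 0,
  N(u, v) = r_vv · N̂ = 6*sqrt(37)*u^2/(37*Abs(u)).
Evaluating at (u, v) = (3, pi/2):
  L = 0, M = 0, N = 18*sqrt(37)/37.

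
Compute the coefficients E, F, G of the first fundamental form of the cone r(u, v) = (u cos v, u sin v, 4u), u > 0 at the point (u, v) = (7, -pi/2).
E = 17;  F = 0;  G = 49

Partials: r_u = (cos(v), sin(v), 4), r_v = (-u*sin(v), u*cos(v), 0). As functions of (u, v):
  E = r_u · r_u = 17,
  F = r_u · r_v = 0,
  G = r_v · r_v = u^2.
Evaluating at (u, v) = (7, -pi/2): E = 17, F = 0, G = 49.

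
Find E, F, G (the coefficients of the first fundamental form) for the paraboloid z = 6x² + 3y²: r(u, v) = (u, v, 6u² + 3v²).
E = 144*u^2 + 1;  F = 72*u*v;  G = 36*v^2 + 1

Compute partials: r_u = (1, 0, 12*u), r_v = (0, 1, 6*v). Then
  E = r_u · r_u = 144*u^2 + 1,
  F = r_u · r_v = 72*u*v,
  G = r_v · r_v = 36*v^2 + 1.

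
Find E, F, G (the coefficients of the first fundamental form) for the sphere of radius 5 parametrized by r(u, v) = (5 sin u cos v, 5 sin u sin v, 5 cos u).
E = 25;  F = 0;  G = 25*sin(u)^2

Compute partials: r_u = (5*cos(u)*cos(v), 5*sin(v)*cos(u), -5*sin(u)), r_v = (-5*sin(u)*sin(v), 5*sin(u)*cos(v), 0). Then
  E = r_u · r_u = 25,
  F = r_u · r_v = 0,
  G = r_v · r_v = 25*sin(u)^2.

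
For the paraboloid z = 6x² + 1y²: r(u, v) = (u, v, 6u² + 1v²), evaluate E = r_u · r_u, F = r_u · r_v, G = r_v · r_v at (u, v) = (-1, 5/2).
E = 145;  F = -60;  G = 26

Partials: r_u = (1, 0, 12*u), r_v = (0, 1, 2*v). As functions of (u, v):
  E = r_u · r_u = 144*u^2 + 1,
  F = r_u · r_v = 24*u*v,
  G = r_v · r_v = 4*v^2 + 1.
Evaluating at (u, v) = (-1, 5/2): E = 145, F = -60, G = 26.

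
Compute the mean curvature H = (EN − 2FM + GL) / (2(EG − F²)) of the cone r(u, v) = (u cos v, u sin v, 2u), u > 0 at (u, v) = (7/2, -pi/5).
H = 2*sqrt(5)/35

With E = 5, F = 0, G = u^2, L = 0, M = 0, N = 2*sqrt(5)*u^2/(5*Abs(u)), assemble
  H = (EN − 2FM + GL) / (2(EG − F²)) = sqrt(5)/(5*Abs(u)).
At (u, v) = (7/2, -pi/5): H = 2*sqrt(5)/35.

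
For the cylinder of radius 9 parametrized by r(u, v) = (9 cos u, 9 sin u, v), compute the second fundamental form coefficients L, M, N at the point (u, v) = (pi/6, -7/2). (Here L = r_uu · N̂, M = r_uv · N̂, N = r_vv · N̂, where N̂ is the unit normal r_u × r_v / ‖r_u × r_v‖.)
L = -9;  M = 0;  N = 0

Compute the unit normal N̂(u, v) = (cos(u), sin(u), 0), and the second partials r_uu, r_uv, r_vv. Take dot products:
  L(u, v) = r_uu · N̂ = -9,
  M(u, v) = r_uv · N̂ = 0,
  N(u, v) = r_vv · N̂ = 0.
Evaluating at (u, v) = (pi/6, -7/2):
  L = -9, M = 0, N = 0.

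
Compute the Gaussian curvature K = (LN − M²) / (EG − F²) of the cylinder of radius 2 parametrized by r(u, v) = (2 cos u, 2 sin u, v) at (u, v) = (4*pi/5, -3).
K = 0

Coefficients of the first fundamental form: E = 4, F = 0, G = 1.
Coefficients of the second fundamental form: L = -2, M = 0, N = 0.
Assemble K = (LN − M²)/(EG − F²) = 0. At (u, v) = (4*pi/5, -3): K = 0.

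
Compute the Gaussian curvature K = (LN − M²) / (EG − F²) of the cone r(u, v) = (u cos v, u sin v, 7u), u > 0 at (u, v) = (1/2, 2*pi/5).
K = 0

Coefficients of the first fundamental form: E = 50, F = 0, G = u^2.
Coefficients of the second fundamental form: L = 0, M = 0, N = 7*sqrt(2)*u^2/(10*Abs(u)).
Assemble K = (LN − M²)/(EG − F²) = 0. At (u, v) = (1/2, 2*pi/5): K = 0.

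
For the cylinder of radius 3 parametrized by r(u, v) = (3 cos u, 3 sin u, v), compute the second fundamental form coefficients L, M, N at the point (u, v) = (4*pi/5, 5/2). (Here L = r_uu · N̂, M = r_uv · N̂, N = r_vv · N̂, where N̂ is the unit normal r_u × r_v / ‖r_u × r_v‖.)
L = -3;  M = 0;  N = 0

Compute the unit normal N̂(u, v) = (cos(u), sin(u), 0), and the second partials r_uu, r_uv, r_vv. Take dot products:
  L(u, v) = r_uu · N̂ = -3,
  M(u, v) = r_uv · N̂ = 0,
  N(u, v) = r_vv · N̂ = 0.
Evaluating at (u, v) = (4*pi/5, 5/2):
  L = -3, M = 0, N = 0.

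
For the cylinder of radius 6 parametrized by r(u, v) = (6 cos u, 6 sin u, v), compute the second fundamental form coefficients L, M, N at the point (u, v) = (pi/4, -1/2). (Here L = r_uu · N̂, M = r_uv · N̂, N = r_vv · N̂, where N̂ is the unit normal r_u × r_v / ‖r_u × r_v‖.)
L = -6;  M = 0;  N = 0

Compute the unit normal N̂(u, v) = (cos(u), sin(u), 0), and the second partials r_uu, r_uv, r_vv. Take dot products:
  L(u, v) = r_uu · N̂ = -6,
  M(u, v) = r_uv · N̂ = 0,
  N(u, v) = r_vv · N̂ = 0.
Evaluating at (u, v) = (pi/4, -1/2):
  L = -6, M = 0, N = 0.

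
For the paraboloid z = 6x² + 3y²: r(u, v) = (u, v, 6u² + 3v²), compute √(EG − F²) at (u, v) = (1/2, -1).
√(EG − F²)|_{(1/2, -1)} = sqrt(73)

E = 144*u^2 + 1, F = 72*u*v, G = 36*v^2 + 1; EG − F² = 144*u^2 + 36*v^2 + 1; √(EG − F²) = sqrt(144*u^2 + 36*v^2 + 1). At the given point: sqrt(73).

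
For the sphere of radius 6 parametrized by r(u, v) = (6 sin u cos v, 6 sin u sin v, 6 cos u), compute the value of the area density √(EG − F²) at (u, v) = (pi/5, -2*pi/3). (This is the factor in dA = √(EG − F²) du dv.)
√(EG − F²)|_{(pi/5, -2*pi/3)} = 9*sqrt(10 - 2*sqrt(5))

E = 36, F = 0, G = 36*sin(u)^2, so EG − F² = 1296*sin(u)^2. Taking the positive square root: √(EG − F²) = 36*Abs(sin(u)). At (u, v) = (pi/5, -2*pi/3): 9*sqrt(10 - 2*sqrt(5)).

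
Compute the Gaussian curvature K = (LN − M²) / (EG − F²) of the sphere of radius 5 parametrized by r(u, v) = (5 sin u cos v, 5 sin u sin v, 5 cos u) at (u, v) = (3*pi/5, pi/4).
K = 1/25

Coefficients of the first fundamental form: E = 25, F = 0, G = 25*sin(u)^2.
Coefficients of the second fundamental form: L = -5*sin(u)/Abs(sin(u)), M = 0, N = -5*sin(u)^3/Abs(sin(u)).
Assemble K = (LN − M²)/(EG − F²) = 1/25. At (u, v) = (3*pi/5, pi/4): K = 1/25.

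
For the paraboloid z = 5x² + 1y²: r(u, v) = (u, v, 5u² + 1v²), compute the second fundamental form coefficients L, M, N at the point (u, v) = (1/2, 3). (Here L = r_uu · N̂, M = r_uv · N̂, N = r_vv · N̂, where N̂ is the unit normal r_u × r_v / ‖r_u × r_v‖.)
L = 5*sqrt(62)/31;  M = 0;  N = sqrt(62)/31

Compute the unit normal N̂(u, v) = (-10*u/sqrt(100*u^2 + 4*v^2 + 1), -2*v/sqrt(100*u^2 + 4*v^2 + 1), 1/sqrt(100*u^2 + 4*v^2 + 1)), and the second partials r_uu, r_uv, r_vv. Take dot products:
  L(u, v) = r_uu · N̂ = 10/sqrt(100*u^2 + 4*v^2 + 1),
  M(u, v) = r_uv · N̂ = 0,
  N(u, v) = r_vv · N̂ = 2/sqrt(100*u^2 + 4*v^2 + 1).
Evaluating at (u, v) = (1/2, 3):
  L = 5*sqrt(62)/31, M = 0, N = sqrt(62)/31.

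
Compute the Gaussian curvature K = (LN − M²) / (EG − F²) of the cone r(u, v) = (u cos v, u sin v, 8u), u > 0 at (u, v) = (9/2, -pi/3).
K = 0

Coefficients of the first fundamental form: E = 65, F = 0, G = u^2.
Coefficients of the second fundamental form: L = 0, M = 0, N = 8*sqrt(65)*u^2/(65*Abs(u)).
Assemble K = (LN − M²)/(EG − F²) = 0. At (u, v) = (9/2, -pi/3): K = 0.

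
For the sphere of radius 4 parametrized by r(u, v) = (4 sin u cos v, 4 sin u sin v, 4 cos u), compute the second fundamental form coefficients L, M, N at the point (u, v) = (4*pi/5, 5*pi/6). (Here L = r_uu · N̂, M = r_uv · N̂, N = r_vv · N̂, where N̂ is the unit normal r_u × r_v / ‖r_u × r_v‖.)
L = -4;  M = 0;  N = -5/2 + sqrt(5)/2

Compute the unit normal N̂(u, v) = (sin(u)^2*cos(v)/Abs(sin(u)), sin(u)^2*sin(v)/Abs(sin(u)), sin(2*u)/(2*Abs(sin(u)))), and the second partials r_uu, r_uv, r_vv. Take dot products:
  L(u, v) = r_uu · N̂ = -4*sin(u)/Abs(sin(u)),
  M(u, v) = r_uv · N̂ = 0,
  N(u, v) = r_vv · N̂ = -4*sin(u)^3/Abs(sin(u)).
Evaluating at (u, v) = (4*pi/5, 5*pi/6):
  L = -4, M = 0, N = -5/2 + sqrt(5)/2.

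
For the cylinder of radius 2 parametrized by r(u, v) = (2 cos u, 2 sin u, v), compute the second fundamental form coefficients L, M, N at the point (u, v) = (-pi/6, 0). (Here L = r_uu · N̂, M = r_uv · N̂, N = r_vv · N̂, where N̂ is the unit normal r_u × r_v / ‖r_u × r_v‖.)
L = -2;  M = 0;  N = 0

Compute the unit normal N̂(u, v) = (cos(u), sin(u), 0), and the second partials r_uu, r_uv, r_vv. Take dot products:
  L(u, v) = r_uu · N̂ = -2,
  M(u, v) = r_uv · N̂ = 0,
  N(u, v) = r_vv · N̂ = 0.
Evaluating at (u, v) = (-pi/6, 0):
  L = -2, M = 0, N = 0.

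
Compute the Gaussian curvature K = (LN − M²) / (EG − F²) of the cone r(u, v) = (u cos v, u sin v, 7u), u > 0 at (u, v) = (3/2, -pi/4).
K = 0

Coefficients of the first fundamental form: E = 50, F = 0, G = u^2.
Coefficients of the second fundamental form: L = 0, M = 0, N = 7*sqrt(2)*u^2/(10*Abs(u)).
Assemble K = (LN − M²)/(EG − F²) = 0. At (u, v) = (3/2, -pi/4): K = 0.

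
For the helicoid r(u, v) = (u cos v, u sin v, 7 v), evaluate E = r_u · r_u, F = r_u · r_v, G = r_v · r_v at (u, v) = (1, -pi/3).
E = 1;  F = 0;  G = 50

Partials: r_u = (cos(v), sin(v), 0), r_v = (-u*sin(v), u*cos(v), 7). As functions of (u, v):
  E = r_u · r_u = 1,
  F = r_u · r_v = 0,
  G = r_v · r_v = u^2 + 49.
Evaluating at (u, v) = (1, -pi/3): E = 1, F = 0, G = 50.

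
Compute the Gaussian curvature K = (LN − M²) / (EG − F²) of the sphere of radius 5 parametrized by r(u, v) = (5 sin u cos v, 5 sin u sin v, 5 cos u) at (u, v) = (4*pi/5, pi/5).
K = 1/25

Coefficients of the first fundamental form: E = 25, F = 0, G = 25*sin(u)^2.
Coefficients of the second fundamental form: L = -5*sin(u)/Abs(sin(u)), M = 0, N = -5*sin(u)^3/Abs(sin(u)).
Assemble K = (LN − M²)/(EG − F²) = 1/25. At (u, v) = (4*pi/5, pi/5): K = 1/25.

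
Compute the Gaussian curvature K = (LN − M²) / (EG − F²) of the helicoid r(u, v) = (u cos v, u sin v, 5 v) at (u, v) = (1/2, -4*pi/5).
K = -400/10201

Coefficients of the first fundamental form: E = 1, F = 0, G = u^2 + 25.
Coefficients of the second fundamental form: L = 0, M = -5/sqrt(u^2 + 25), N = 0.
Assemble K = (LN − M²)/(EG − F²) = -25/(u^2 + 25)^2. At (u, v) = (1/2, -4*pi/5): K = -400/10201.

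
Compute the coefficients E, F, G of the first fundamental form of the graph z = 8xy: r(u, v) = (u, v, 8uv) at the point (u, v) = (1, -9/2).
E = 1297;  F = -288;  G = 65

Partials: r_u = (1, 0, 8*v), r_v = (0, 1, 8*u). As functions of (u, v):
  E = r_u · r_u = 64*v^2 + 1,
  F = r_u · r_v = 64*u*v,
  G = r_v · r_v = 64*u^2 + 1.
Evaluating at (u, v) = (1, -9/2): E = 1297, F = -288, G = 65.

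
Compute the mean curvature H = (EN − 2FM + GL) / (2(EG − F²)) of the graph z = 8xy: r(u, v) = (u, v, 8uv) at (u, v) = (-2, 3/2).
H = 1536*sqrt(401)/160801

With E = 64*v^2 + 1, F = 64*u*v, G = 64*u^2 + 1, L = 0, M = 8/sqrt(64*u^2 + 64*v^2 + 1), N = 0, assemble
  H = (EN − 2FM + GL) / (2(EG − F²)) = -512*u*v/(64*u^2 + 64*v^2 + 1)^(3/2).
At (u, v) = (-2, 3/2): H = 1536*sqrt(401)/160801.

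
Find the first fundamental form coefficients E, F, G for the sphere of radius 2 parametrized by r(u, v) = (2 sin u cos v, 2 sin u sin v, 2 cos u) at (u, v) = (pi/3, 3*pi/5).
E = 4;  F = 0;  G = 3

Partials: r_u = (2*cos(u)*cos(v), 2*sin(v)*cos(u), -2*sin(u)), r_v = (-2*sin(u)*sin(v), 2*sin(u)*cos(v), 0). As functions of (u, v):
  E = r_u · r_u = 4,
  F = r_u · r_v = 0,
  G = r_v · r_v = 4*sin(u)^2.
Evaluating at (u, v) = (pi/3, 3*pi/5): E = 4, F = 0, G = 3.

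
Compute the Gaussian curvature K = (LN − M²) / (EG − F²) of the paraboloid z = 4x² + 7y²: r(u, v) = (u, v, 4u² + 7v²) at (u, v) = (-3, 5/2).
K = 28/811801

Coefficients of the first fundamental form: E = 64*u^2 + 1, F = 112*u*v, G = 196*v^2 + 1.
Coefficients of the second fundamental form: L = 8/sqrt(64*u^2 + 196*v^2 + 1), M = 0, N = 14/sqrt(64*u^2 + 196*v^2 + 1).
Assemble K = (LN − M²)/(EG − F²) = 112/(4096*u^4 + 25088*u^2*v^2 + 128*u^2 + 38416*v^4 + 392*v^2 + 1). At (u, v) = (-3, 5/2): K = 28/811801.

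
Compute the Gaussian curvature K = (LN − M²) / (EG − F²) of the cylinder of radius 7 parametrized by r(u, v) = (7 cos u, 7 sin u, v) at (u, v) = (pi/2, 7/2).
K = 0

Coefficients of the first fundamental form: E = 49, F = 0, G = 1.
Coefficients of the second fundamental form: L = -7, M = 0, N = 0.
Assemble K = (LN − M²)/(EG − F²) = 0. At (u, v) = (pi/2, 7/2): K = 0.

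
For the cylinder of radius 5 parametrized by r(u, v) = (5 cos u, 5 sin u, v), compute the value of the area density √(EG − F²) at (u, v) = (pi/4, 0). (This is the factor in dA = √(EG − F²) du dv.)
√(EG − F²)|_{(pi/4, 0)} = 5

E = 25, F = 0, G = 1, so EG − F² = 25. Taking the positive square root: √(EG − F²) = 5. At (u, v) = (pi/4, 0): 5.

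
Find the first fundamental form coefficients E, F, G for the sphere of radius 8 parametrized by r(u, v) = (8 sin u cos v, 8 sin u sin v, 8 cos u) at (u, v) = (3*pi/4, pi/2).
E = 64;  F = 0;  G = 32

Partials: r_u = (8*cos(u)*cos(v), 8*sin(v)*cos(u), -8*sin(u)), r_v = (-8*sin(u)*sin(v), 8*sin(u)*cos(v), 0). As functions of (u, v):
  E = r_u · r_u = 64,
  F = r_u · r_v = 0,
  G = r_v · r_v = 64*sin(u)^2.
Evaluating at (u, v) = (3*pi/4, pi/2): E = 64, F = 0, G = 32.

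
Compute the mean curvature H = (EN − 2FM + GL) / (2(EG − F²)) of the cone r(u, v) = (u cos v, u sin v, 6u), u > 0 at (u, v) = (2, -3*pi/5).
H = 3*sqrt(37)/74

With E = 37, F = 0, G = u^2, L = 0, M = 0, N = 6*sqrt(37)*u^2/(37*Abs(u)), assemble
  H = (EN − 2FM + GL) / (2(EG − F²)) = 3*sqrt(37)/(37*Abs(u)).
At (u, v) = (2, -3*pi/5): H = 3*sqrt(37)/74.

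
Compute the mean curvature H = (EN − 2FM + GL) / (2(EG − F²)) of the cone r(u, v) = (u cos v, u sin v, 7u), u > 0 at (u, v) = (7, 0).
H = sqrt(2)/20

With E = 50, F = 0, G = u^2, L = 0, M = 0, N = 7*sqrt(2)*u^2/(10*Abs(u)), assemble
  H = (EN − 2FM + GL) / (2(EG − F²)) = 7*sqrt(2)/(20*Abs(u)).
At (u, v) = (7, 0): H = sqrt(2)/20.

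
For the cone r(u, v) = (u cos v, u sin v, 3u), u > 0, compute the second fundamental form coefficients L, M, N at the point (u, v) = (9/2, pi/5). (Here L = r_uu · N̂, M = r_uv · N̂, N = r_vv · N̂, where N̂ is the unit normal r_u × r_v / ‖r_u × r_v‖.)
L = 0;  M = 0;  N = 27*sqrt(10)/20

Compute the unit normal N̂(u, v) = (-3*sqrt(10)*u*cos(v)/(10*Abs(u)), -3*sqrt(10)*u*sin(v)/(10*Abs(u)), sqrt(10)*u/(10*Abs(u))), and the second partials r_uu, r_uv, r_vv. Take dot products:
  L(u, v) = r_uu · N̂ = 0,
  M(u, v) = r_uv · N̂ = 0,
  N(u, v) = r_vv · N̂ = 3*sqrt(10)*u^2/(10*Abs(u)).
Evaluating at (u, v) = (9/2, pi/5):
  L = 0, M = 0, N = 27*sqrt(10)/20.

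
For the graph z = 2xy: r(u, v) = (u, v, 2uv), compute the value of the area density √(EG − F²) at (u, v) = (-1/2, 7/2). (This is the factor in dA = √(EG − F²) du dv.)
√(EG − F²)|_{(-1/2, 7/2)} = sqrt(51)

E = 4*v^2 + 1, F = 4*u*v, G = 4*u^2 + 1, so EG − F² = 4*u^2 + 4*v^2 + 1. Taking the positive square root: √(EG − F²) = sqrt(4*u^2 + 4*v^2 + 1). At (u, v) = (-1/2, 7/2): sqrt(51).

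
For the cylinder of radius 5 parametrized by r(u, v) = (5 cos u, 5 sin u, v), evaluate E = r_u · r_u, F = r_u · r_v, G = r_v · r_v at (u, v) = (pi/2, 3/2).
E = 25;  F = 0;  G = 1

Partials: r_u = (-5*sin(u), 5*cos(u), 0), r_v = (0, 0, 1). As functions of (u, v):
  E = r_u · r_u = 25,
  F = r_u · r_v = 0,
  G = r_v · r_v = 1.
Evaluating at (u, v) = (pi/2, 3/2): E = 25, F = 0, G = 1.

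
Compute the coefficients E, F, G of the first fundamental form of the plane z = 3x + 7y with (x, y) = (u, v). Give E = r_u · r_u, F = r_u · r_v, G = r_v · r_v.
E = 10;  F = 21;  G = 50

Compute partials: r_u = (1, 0, 3), r_v = (0, 1, 7). Then
  E = r_u · r_u = 10,
  F = r_u · r_v = 21,
  G = r_v · r_v = 50.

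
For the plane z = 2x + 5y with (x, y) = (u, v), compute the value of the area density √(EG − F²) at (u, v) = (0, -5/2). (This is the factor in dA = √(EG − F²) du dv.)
√(EG − F²)|_{(0, -5/2)} = sqrt(30)

E = 5, F = 10, G = 26, so EG − F² = 30. Taking the positive square root: √(EG − F²) = sqrt(30). At (u, v) = (0, -5/2): sqrt(30).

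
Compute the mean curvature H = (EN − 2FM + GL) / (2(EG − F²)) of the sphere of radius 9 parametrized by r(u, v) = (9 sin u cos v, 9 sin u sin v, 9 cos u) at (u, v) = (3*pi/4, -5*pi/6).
H = -1/9

With E = 81, F = 0, G = 81*sin(u)^2, L = -9*sin(u)/Abs(sin(u)), M = 0, N = -9*sin(u)^3/Abs(sin(u)), assemble
  H = (EN − 2FM + GL) / (2(EG − F²)) = -sin(u)/(9*Abs(sin(u))).
At (u, v) = (3*pi/4, -5*pi/6): H = -1/9.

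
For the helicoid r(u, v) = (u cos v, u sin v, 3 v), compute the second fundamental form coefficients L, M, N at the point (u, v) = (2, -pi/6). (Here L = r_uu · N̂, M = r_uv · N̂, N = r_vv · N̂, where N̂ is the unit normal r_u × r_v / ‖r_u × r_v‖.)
L = 0;  M = -3*sqrt(13)/13;  N = 0

Compute the unit normal N̂(u, v) = (3*sin(v)/sqrt(u^2 + 9), -3*cos(v)/sqrt(u^2 + 9), u/sqrt(u^2 + 9)), and the second partials r_uu, r_uv, r_vv. Take dot products:
  L(u, v) = r_uu · N̂ = 0,
  M(u, v) = r_uv · N̂ = -3/sqrt(u^2 + 9),
  N(u, v) = r_vv · N̂ = 0.
Evaluating at (u, v) = (2, -pi/6):
  L = 0, M = -3*sqrt(13)/13, N = 0.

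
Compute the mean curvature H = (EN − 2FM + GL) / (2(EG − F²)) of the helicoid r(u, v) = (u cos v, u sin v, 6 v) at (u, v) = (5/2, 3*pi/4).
H = 0

With E = 1, F = 0, G = u^2 + 36, L = 0, M = -6/sqrt(u^2 + 36), N = 0, assemble
  H = (EN − 2FM + GL) / (2(EG − F²)) = 0.
At (u, v) = (5/2, 3*pi/4): H = 0.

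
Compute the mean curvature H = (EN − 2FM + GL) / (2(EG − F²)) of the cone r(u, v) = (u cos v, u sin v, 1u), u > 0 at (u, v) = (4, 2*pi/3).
H = sqrt(2)/16

With E = 2, F = 0, G = u^2, L = 0, M = 0, N = sqrt(2)*u^2/(2*Abs(u)), assemble
  H = (EN − 2FM + GL) / (2(EG − F²)) = sqrt(2)/(4*Abs(u)).
At (u, v) = (4, 2*pi/3): H = sqrt(2)/16.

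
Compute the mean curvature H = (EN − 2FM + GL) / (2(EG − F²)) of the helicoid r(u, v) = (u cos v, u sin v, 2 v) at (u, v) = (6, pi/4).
H = 0

With E = 1, F = 0, G = u^2 + 4, L = 0, M = -2/sqrt(u^2 + 4), N = 0, assemble
  H = (EN − 2FM + GL) / (2(EG − F²)) = 0.
At (u, v) = (6, pi/4): H = 0.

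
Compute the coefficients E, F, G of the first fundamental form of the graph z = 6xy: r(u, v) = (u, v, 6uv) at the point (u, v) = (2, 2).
E = 145;  F = 144;  G = 145

Partials: r_u = (1, 0, 6*v), r_v = (0, 1, 6*u). As functions of (u, v):
  E = r_u · r_u = 36*v^2 + 1,
  F = r_u · r_v = 36*u*v,
  G = r_v · r_v = 36*u^2 + 1.
Evaluating at (u, v) = (2, 2): E = 145, F = 144, G = 145.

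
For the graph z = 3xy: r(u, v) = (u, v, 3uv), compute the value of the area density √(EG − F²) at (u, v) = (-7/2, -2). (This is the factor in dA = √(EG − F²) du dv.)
√(EG − F²)|_{(-7/2, -2)} = sqrt(589)/2

E = 9*v^2 + 1, F = 9*u*v, G = 9*u^2 + 1, so EG − F² = 9*u^2 + 9*v^2 + 1. Taking the positive square root: √(EG − F²) = sqrt(9*u^2 + 9*v^2 + 1). At (u, v) = (-7/2, -2): sqrt(589)/2.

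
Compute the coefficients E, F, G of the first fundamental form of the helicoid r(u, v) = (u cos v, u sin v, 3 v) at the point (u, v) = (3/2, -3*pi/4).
E = 1;  F = 0;  G = 45/4

Partials: r_u = (cos(v), sin(v), 0), r_v = (-u*sin(v), u*cos(v), 3). As functions of (u, v):
  E = r_u · r_u = 1,
  F = r_u · r_v = 0,
  G = r_v · r_v = u^2 + 9.
Evaluating at (u, v) = (3/2, -3*pi/4): E = 1, F = 0, G = 45/4.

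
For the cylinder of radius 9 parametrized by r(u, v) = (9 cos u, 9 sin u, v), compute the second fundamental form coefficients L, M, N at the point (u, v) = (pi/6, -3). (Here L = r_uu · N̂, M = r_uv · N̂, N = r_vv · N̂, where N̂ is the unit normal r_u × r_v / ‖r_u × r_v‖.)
L = -9;  M = 0;  N = 0

Compute the unit normal N̂(u, v) = (cos(u), sin(u), 0), and the second partials r_uu, r_uv, r_vv. Take dot products:
  L(u, v) = r_uu · N̂ = -9,
  M(u, v) = r_uv · N̂ = 0,
  N(u, v) = r_vv · N̂ = 0.
Evaluating at (u, v) = (pi/6, -3):
  L = -9, M = 0, N = 0.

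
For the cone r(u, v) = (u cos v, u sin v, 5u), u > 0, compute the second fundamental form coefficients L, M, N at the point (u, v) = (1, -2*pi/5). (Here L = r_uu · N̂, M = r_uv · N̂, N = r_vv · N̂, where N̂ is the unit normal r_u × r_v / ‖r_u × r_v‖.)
L = 0;  M = 0;  N = 5*sqrt(26)/26

Compute the unit normal N̂(u, v) = (-5*sqrt(26)*u*cos(v)/(26*Abs(u)), -5*sqrt(26)*u*sin(v)/(26*Abs(u)), sqrt(26)*u/(26*Abs(u))), and the second partials r_uu, r_uv, r_vv. Take dot products:
  L(u, v) = r_uu · N̂ = 0,
  M(u, v) = r_uv · N̂ = 0,
  N(u, v) = r_vv · N̂ = 5*sqrt(26)*u^2/(26*Abs(u)).
Evaluating at (u, v) = (1, -2*pi/5):
  L = 0, M = 0, N = 5*sqrt(26)/26.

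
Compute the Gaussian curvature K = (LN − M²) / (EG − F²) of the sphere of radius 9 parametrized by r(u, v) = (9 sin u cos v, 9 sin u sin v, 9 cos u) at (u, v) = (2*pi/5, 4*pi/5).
K = 1/81

Coefficients of the first fundamental form: E = 81, F = 0, G = 81*sin(u)^2.
Coefficients of the second fundamental form: L = -9*sin(u)/Abs(sin(u)), M = 0, N = -9*sin(u)^3/Abs(sin(u)).
Assemble K = (LN − M²)/(EG − F²) = 1/81. At (u, v) = (2*pi/5, 4*pi/5): K = 1/81.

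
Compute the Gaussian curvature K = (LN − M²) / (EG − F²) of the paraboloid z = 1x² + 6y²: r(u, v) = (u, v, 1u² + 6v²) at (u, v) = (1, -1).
K = 24/22201

Coefficients of the first fundamental form: E = 4*u^2 + 1, F = 24*u*v, G = 144*v^2 + 1.
Coefficients of the second fundamental form: L = 2/sqrt(4*u^2 + 144*v^2 + 1), M = 0, N = 12/sqrt(4*u^2 + 144*v^2 + 1).
Assemble K = (LN − M²)/(EG − F²) = 24/(16*u^4 + 1152*u^2*v^2 + 8*u^2 + 20736*v^4 + 288*v^2 + 1). At (u, v) = (1, -1): K = 24/22201.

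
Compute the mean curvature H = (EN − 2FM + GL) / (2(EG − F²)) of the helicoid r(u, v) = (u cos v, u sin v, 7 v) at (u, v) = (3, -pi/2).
H = 0

With E = 1, F = 0, G = u^2 + 49, L = 0, M = -7/sqrt(u^2 + 49), N = 0, assemble
  H = (EN − 2FM + GL) / (2(EG − F²)) = 0.
At (u, v) = (3, -pi/2): H = 0.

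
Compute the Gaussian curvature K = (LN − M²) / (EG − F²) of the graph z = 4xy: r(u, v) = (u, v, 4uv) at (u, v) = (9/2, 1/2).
K = -16/108241

Coefficients of the first fundamental form: E = 16*v^2 + 1, F = 16*u*v, G = 16*u^2 + 1.
Coefficients of the second fundamental form: L = 0, M = 4/sqrt(16*u^2 + 16*v^2 + 1), N = 0.
Assemble K = (LN − M²)/(EG − F²) = -16/(256*u^4 + 512*u^2*v^2 + 32*u^2 + 256*v^4 + 32*v^2 + 1). At (u, v) = (9/2, 1/2): K = -16/108241.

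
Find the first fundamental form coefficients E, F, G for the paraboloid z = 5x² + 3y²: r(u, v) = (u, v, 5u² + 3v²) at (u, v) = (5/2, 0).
E = 626;  F = 0;  G = 1

Partials: r_u = (1, 0, 10*u), r_v = (0, 1, 6*v). As functions of (u, v):
  E = r_u · r_u = 100*u^2 + 1,
  F = r_u · r_v = 60*u*v,
  G = r_v · r_v = 36*v^2 + 1.
Evaluating at (u, v) = (5/2, 0): E = 626, F = 0, G = 1.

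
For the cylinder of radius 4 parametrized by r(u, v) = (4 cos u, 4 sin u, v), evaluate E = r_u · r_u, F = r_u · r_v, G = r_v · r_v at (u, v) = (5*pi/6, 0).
E = 16;  F = 0;  G = 1

Partials: r_u = (-4*sin(u), 4*cos(u), 0), r_v = (0, 0, 1). As functions of (u, v):
  E = r_u · r_u = 16,
  F = r_u · r_v = 0,
  G = r_v · r_v = 1.
Evaluating at (u, v) = (5*pi/6, 0): E = 16, F = 0, G = 1.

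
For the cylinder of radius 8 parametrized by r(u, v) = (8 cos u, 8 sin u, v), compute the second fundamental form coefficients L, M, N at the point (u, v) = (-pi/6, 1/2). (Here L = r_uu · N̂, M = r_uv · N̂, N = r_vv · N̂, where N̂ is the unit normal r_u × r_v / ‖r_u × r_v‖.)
L = -8;  M = 0;  N = 0

Compute the unit normal N̂(u, v) = (cos(u), sin(u), 0), and the second partials r_uu, r_uv, r_vv. Take dot products:
  L(u, v) = r_uu · N̂ = -8,
  M(u, v) = r_uv · N̂ = 0,
  N(u, v) = r_vv · N̂ = 0.
Evaluating at (u, v) = (-pi/6, 1/2):
  L = -8, M = 0, N = 0.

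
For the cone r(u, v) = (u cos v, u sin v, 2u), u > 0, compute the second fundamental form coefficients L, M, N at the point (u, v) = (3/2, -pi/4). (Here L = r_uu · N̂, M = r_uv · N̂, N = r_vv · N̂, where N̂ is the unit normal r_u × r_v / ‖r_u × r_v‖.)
L = 0;  M = 0;  N = 3*sqrt(5)/5

Compute the unit normal N̂(u, v) = (-2*sqrt(5)*u*cos(v)/(5*Abs(u)), -2*sqrt(5)*u*sin(v)/(5*Abs(u)), sqrt(5)*u/(5*Abs(u))), and the second partials r_uu, r_uv, r_vv. Take dot products:
  L(u, v) = r_uu · N̂ = 0,
  M(u, v) = r_uv · N̂ = 0,
  N(u, v) = r_vv · N̂ = 2*sqrt(5)*u^2/(5*Abs(u)).
Evaluating at (u, v) = (3/2, -pi/4):
  L = 0, M = 0, N = 3*sqrt(5)/5.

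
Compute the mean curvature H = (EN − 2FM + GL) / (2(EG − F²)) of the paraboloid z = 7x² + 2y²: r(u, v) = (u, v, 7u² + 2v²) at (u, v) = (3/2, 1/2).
H = 919*sqrt(446)/198916

With E = 196*u^2 + 1, F = 56*u*v, G = 16*v^2 + 1, L = 14/sqrt(196*u^2 + 16*v^2 + 1), M = 0, N = 4/sqrt(196*u^2 + 16*v^2 + 1), assemble
  H = (EN − 2FM + GL) / (2(EG − F²)) = (392*u^2 + 112*v^2 + 9)/(196*u^2 + 16*v^2 + 1)^(3/2).
At (u, v) = (3/2, 1/2): H = 919*sqrt(446)/198916.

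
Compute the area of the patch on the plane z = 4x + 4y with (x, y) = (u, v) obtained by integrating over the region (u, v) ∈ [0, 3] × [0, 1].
Area = 3*sqrt(33)

Area = ∫∫ √(EG − F²) du dv with √(EG − F²) = sqrt(33). Integrating over [0, 3] × [0, 1] gives 3*sqrt(33).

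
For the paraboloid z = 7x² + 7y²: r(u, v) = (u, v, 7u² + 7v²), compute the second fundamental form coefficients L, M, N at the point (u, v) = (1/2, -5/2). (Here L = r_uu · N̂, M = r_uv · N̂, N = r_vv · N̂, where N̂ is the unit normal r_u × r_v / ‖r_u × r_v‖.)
L = 14*sqrt(51)/255;  M = 0;  N = 14*sqrt(51)/255

Compute the unit normal N̂(u, v) = (-14*u/sqrt(196*u^2 + 196*v^2 + 1), -14*v/sqrt(196*u^2 + 196*v^2 + 1), 1/sqrt(196*u^2 + 196*v^2 + 1)), and the second partials r_uu, r_uv, r_vv. Take dot products:
  L(u, v) = r_uu · N̂ = 14/sqrt(196*u^2 + 196*v^2 + 1),
  M(u, v) = r_uv · N̂ = 0,
  N(u, v) = r_vv · N̂ = 14/sqrt(196*u^2 + 196*v^2 + 1).
Evaluating at (u, v) = (1/2, -5/2):
  L = 14*sqrt(51)/255, M = 0, N = 14*sqrt(51)/255.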